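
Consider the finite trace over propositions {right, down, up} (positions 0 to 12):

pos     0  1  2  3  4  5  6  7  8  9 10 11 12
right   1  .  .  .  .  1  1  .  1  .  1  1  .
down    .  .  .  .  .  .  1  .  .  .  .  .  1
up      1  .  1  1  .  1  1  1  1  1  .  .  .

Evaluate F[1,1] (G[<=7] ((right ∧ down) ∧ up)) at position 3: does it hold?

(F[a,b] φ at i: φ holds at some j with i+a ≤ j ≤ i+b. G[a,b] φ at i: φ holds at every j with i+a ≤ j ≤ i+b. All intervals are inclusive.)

Check G[<=7] ((right ∧ down) ∧ up) at each j in [4,4]:
  j=4: fails at 4
No position in the window satisfies it → formula fails.

No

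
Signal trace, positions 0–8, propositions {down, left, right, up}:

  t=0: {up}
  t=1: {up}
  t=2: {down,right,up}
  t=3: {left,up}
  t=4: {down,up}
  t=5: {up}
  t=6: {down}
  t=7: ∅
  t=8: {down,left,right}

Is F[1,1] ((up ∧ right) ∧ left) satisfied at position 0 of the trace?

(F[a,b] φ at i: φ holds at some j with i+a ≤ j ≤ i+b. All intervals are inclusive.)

Check ((up ∧ right) ∧ left) at each j in [1,1]:
  j=1: false
No position in the window satisfies it → formula fails.

False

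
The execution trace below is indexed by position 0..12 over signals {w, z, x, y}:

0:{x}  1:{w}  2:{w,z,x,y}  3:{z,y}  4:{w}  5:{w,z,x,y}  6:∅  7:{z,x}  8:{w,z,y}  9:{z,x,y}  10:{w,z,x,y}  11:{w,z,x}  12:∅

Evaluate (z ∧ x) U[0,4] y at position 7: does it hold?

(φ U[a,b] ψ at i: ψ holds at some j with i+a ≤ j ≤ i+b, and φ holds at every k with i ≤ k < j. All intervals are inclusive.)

Holds

Need some j in [7,11] with y, and (z ∧ x) at every k in [7,j-1].
  j=7: y false.
  j=8: y holds; (z ∧ x) holds at every k in [7,7] → satisfied.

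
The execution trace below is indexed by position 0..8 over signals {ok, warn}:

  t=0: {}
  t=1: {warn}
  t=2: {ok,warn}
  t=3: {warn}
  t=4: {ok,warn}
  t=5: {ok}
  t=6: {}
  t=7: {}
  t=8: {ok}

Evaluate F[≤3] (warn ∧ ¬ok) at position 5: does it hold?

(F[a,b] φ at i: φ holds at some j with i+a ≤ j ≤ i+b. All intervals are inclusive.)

Check (warn ∧ ¬ok) at each j in [5,8]:
  j=5: false
  j=6: false
  j=7: false
  j=8: false
No position in the window satisfies it → formula fails.

Does not hold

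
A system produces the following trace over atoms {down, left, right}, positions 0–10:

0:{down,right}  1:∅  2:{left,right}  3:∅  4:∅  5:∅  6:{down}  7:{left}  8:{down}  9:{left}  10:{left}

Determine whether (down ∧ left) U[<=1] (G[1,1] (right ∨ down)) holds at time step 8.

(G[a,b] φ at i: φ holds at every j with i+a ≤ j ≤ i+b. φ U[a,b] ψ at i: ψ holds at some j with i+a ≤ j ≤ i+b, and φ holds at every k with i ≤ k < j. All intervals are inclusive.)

No

Need some j in [8,9] with G[1,1] (right ∨ down), and (down ∧ left) at every k in [8,j-1].
  j=8: G[1,1] (right ∨ down) — fails at 9.
  j=9: G[1,1] (right ∨ down) — fails at 10.
No j in the window works → until fails.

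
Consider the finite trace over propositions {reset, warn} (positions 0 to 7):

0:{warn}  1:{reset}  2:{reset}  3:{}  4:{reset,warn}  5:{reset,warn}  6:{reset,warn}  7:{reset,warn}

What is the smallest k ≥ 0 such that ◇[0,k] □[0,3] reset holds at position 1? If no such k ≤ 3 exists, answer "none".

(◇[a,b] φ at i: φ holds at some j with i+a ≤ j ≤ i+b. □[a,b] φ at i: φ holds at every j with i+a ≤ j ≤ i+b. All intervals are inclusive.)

3

Scan j = 1,2,… for □[0,3] reset:
  j=1: fails
  j=2: fails
  j=3: fails
  j=4: holds
First hit at j=4, so smallest k = 4-1 = 3.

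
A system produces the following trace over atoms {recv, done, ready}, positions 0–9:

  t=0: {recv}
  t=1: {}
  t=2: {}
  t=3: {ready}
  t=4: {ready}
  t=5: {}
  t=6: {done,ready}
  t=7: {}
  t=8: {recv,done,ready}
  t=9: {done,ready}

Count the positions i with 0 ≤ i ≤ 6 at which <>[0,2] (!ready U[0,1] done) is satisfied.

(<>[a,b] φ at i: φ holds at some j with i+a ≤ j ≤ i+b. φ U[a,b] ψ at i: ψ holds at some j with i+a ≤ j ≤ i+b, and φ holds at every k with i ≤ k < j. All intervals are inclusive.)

Evaluate at each i in [0,6]:
  i=0: ✗ (none in [0,2])
  i=1: ✗ (none in [1,3])
  i=2: ✗ (none in [2,4])
  i=3: ✓ (witness j=5)
  i=4: ✓ (witness j=5)
  i=5: ✓ (witness j=5)
  i=6: ✓ (witness j=6)
Positions where it holds: {3, 4, 5, 6} → 4.

4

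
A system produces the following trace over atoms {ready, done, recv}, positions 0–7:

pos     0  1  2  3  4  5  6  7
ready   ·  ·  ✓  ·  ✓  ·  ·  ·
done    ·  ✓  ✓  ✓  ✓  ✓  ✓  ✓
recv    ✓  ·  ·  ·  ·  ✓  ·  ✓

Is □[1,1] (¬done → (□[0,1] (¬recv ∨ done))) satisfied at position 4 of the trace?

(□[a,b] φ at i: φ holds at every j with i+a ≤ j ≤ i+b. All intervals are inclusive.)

Yes

Check (¬done → (□[0,1] (¬recv ∨ done))) at every j in [5,5]:
  j=5: antecedent false → ✓
All positions satisfy it → formula holds.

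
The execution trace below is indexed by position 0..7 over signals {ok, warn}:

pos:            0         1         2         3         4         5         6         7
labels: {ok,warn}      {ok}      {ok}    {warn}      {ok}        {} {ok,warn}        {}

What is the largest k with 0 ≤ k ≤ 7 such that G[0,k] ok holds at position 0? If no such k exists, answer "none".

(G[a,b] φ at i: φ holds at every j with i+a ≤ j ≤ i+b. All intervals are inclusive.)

ok must hold from j=0 onward; find where it first fails.
  j=0: holds
  j=1: holds
  j=2: holds
  j=3: fails
Holds on [0,2], so largest k = 2.

2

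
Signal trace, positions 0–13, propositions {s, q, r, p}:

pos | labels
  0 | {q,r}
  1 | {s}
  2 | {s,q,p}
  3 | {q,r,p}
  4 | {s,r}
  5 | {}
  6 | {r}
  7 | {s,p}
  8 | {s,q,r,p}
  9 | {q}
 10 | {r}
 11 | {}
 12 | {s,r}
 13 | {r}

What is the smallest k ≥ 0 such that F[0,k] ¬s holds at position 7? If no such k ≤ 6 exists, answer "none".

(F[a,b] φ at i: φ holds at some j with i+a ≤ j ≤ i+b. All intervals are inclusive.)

Scan j = 7,8,… for ¬s:
  j=7: fails
  j=8: fails
  j=9: holds
First hit at j=9, so smallest k = 9-7 = 2.

2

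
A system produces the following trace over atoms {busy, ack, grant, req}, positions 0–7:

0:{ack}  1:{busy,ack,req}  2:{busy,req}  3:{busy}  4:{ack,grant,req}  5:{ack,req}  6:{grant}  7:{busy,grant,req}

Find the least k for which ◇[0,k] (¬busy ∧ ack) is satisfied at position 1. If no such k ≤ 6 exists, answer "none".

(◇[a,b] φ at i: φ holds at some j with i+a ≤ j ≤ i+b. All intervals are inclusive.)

Scan j = 1,2,… for (¬busy ∧ ack):
  j=1: fails
  j=2: fails
  j=3: fails
  j=4: holds
First hit at j=4, so smallest k = 4-1 = 3.

3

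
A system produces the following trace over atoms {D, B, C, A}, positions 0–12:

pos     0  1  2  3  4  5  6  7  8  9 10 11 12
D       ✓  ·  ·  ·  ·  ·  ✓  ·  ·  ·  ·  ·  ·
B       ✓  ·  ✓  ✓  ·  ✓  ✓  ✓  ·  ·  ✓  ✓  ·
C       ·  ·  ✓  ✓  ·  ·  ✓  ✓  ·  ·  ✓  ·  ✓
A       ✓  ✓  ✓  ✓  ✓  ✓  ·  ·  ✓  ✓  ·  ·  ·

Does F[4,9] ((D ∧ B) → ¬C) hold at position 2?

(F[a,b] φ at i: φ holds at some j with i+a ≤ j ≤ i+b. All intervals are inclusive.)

Yes

Check ((D ∧ B) → ¬C) at each j in [6,11]:
  j=6: false
  j=7: true
  j=8: true
  j=9: true
  j=10: true
  j=11: true
Found at j=7 → formula holds.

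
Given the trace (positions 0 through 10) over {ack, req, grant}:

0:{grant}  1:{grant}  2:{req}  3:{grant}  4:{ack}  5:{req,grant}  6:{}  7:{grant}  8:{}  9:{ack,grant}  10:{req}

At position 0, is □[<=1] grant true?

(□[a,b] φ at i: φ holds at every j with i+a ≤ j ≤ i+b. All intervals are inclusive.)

Check grant at every j in [0,1]:
  j=0: true
  j=1: true
All positions satisfy it → formula holds.

Holds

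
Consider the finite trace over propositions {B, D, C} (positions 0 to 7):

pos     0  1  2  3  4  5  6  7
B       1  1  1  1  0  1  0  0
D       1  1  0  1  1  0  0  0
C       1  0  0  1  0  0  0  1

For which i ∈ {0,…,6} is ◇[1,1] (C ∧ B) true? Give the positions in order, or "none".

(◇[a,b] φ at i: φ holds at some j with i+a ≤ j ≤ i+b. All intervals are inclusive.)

2

Evaluate at each i in [0,6]:
  i=0: ✗ (none in [1,1])
  i=1: ✗ (none in [2,2])
  i=2: ✓ (witness j=3)
  i=3: ✗ (none in [4,4])
  i=4: ✗ (none in [5,5])
  i=5: ✗ (none in [6,6])
  i=6: ✗ (none in [7,7])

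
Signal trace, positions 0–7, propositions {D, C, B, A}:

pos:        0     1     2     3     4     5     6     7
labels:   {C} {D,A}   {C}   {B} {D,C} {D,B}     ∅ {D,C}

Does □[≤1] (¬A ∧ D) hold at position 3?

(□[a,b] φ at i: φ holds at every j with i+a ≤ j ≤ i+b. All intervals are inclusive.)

False

Check (¬A ∧ D) at every j in [3,4]:
  j=3: false
  j=4: true
Fails at j=3 → formula fails.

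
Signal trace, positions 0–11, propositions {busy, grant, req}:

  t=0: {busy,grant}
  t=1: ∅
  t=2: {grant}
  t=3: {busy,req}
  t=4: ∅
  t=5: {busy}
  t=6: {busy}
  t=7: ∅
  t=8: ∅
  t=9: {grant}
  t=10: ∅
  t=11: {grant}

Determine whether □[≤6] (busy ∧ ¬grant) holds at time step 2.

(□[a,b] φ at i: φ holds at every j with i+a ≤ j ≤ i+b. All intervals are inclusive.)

Check (busy ∧ ¬grant) at every j in [2,8]:
  j=2: false
  j=3: true
  j=4: false
  j=5: true
  j=6: true
  j=7: false
  j=8: false
Fails at j=2 → formula fails.

False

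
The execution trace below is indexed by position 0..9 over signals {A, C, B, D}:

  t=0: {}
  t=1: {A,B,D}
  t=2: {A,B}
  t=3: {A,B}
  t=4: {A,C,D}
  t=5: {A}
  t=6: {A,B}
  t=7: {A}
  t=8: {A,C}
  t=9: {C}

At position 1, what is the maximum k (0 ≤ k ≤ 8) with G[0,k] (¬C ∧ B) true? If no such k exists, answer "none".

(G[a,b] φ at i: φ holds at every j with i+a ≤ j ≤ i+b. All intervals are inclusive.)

2

(¬C ∧ B) must hold from j=1 onward; find where it first fails.
  j=1: holds
  j=2: holds
  j=3: holds
  j=4: fails
Holds on [1,3], so largest k = 2.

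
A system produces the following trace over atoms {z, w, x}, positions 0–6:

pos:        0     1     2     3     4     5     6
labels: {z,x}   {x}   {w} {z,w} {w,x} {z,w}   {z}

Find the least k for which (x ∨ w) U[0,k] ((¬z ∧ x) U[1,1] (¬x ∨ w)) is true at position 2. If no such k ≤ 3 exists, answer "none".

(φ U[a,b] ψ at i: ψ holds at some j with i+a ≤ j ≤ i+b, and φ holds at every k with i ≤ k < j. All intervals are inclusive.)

2

Need earliest j ≥ 2 with ((¬z ∧ x) U[1,1] (¬x ∨ w)), and (x ∨ w) at every k in [2,j-1].
  j=2: rhs fails.
  j=3: rhs fails.
  j=4: rhs holds; lhs holds on [2,3]. k = 2.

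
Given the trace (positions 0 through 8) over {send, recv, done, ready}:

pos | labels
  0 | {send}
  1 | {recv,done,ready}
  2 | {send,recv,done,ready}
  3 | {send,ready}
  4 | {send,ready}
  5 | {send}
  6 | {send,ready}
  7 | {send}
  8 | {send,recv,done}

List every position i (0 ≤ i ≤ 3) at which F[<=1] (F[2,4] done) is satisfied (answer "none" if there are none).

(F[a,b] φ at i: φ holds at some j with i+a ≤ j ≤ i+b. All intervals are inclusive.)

Evaluate at each i in [0,3]:
  i=0: ✓ (witness j=0)
  i=1: ✗ (none in [1,2])
  i=2: ✗ (none in [2,3])
  i=3: ✓ (witness j=4)

0, 3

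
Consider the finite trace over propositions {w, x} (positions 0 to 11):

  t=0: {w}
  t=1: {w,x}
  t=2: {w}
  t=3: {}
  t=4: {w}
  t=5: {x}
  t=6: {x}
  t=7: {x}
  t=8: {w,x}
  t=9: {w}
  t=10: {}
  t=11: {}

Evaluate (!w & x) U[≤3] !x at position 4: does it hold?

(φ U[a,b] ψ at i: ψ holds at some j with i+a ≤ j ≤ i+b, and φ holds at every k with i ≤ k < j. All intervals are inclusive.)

Holds

Need some j in [4,7] with !x, and (!w & x) at every k in [4,j-1].
  j=4: !x holds; no prefix to check → satisfied.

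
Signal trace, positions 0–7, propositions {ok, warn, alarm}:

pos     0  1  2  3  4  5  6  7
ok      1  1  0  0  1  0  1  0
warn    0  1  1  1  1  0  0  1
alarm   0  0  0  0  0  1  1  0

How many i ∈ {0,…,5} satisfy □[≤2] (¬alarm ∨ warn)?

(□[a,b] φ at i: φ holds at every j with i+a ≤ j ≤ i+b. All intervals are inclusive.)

Evaluate at each i in [0,5]:
  i=0: ✓ (all of [0,2])
  i=1: ✓ (all of [1,3])
  i=2: ✓ (all of [2,4])
  i=3: ✗ (fails at j=5)
  i=4: ✗ (fails at j=5)
  i=5: ✗ (fails at j=5)
Positions where it holds: {0, 1, 2} → 3.

3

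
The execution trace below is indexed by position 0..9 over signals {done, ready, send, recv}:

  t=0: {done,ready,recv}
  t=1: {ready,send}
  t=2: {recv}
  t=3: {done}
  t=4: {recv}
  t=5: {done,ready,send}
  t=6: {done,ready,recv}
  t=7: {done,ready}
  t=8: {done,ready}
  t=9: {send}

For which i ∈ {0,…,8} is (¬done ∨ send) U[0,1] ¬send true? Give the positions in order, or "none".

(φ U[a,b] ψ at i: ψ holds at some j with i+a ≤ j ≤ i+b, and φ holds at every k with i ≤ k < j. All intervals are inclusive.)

0, 1, 2, 3, 4, 5, 6, 7, 8

Evaluate at each i in [0,8]:
  i=0: ✓ (rhs at j=0)
  i=1: ✓ (rhs at j=2; lhs holds on [1,1])
  i=2: ✓ (rhs at j=2)
  i=3: ✓ (rhs at j=3)
  i=4: ✓ (rhs at j=4)
  i=5: ✓ (rhs at j=6; lhs holds on [5,5])
  i=6: ✓ (rhs at j=6)
  i=7: ✓ (rhs at j=7)
  i=8: ✓ (rhs at j=8)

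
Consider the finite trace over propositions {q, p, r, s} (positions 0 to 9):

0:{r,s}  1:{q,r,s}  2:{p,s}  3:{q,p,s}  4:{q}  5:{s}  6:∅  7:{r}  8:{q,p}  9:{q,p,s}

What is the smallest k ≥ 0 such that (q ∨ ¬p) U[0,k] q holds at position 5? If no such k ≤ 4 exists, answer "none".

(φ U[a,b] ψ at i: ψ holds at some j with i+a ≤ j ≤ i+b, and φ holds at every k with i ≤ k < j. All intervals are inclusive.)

Need earliest j ≥ 5 with q, and (q ∨ ¬p) at every k in [5,j-1].
  j=5: rhs fails.
  j=6: rhs fails.
  j=7: rhs fails.
  j=8: rhs holds; lhs holds on [5,7]. k = 3.

3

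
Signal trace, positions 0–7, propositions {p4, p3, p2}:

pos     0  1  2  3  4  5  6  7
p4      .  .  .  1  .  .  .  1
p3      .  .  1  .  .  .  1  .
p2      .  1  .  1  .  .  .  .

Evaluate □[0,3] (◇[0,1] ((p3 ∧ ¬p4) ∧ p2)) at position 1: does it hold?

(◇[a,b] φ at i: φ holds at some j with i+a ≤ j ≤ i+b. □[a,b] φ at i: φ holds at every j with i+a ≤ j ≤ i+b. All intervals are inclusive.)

Check ◇[0,1] ((p3 ∧ ¬p4) ∧ p2) at every j in [1,4]:
  j=1: fails (none in [1,2])
  j=2: fails (none in [2,3])
  j=3: fails (none in [3,4])
  j=4: fails (none in [4,5])
Fails at j=1 → formula fails.

Does not hold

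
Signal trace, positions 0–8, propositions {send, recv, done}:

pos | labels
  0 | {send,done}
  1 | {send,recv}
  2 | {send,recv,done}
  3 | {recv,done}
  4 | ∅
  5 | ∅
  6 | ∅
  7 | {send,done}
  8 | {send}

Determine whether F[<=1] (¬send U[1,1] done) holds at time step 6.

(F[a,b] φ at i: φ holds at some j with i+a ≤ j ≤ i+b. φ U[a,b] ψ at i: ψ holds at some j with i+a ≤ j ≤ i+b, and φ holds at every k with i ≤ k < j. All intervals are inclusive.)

Holds

Check (¬send U[1,1] done) at each j in [6,7]:
  j=6: holds
  j=7: fails
Found at j=6 → formula holds.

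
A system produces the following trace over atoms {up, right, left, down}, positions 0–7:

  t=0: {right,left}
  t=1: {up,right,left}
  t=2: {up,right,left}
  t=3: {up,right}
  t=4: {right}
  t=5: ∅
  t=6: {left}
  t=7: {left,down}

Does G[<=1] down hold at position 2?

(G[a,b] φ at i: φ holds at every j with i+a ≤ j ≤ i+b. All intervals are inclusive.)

No

Check down at every j in [2,3]:
  j=2: false
  j=3: false
Fails at j=2 → formula fails.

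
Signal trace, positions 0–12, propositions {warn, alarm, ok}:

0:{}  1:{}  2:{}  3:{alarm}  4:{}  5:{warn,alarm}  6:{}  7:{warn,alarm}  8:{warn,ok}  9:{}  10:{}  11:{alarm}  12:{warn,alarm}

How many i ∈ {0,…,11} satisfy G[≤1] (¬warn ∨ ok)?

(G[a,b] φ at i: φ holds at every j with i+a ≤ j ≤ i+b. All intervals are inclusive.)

Evaluate at each i in [0,11]:
  i=0: ✓ (all of [0,1])
  i=1: ✓ (all of [1,2])
  i=2: ✓ (all of [2,3])
  i=3: ✓ (all of [3,4])
  i=4: ✗ (fails at j=5)
  i=5: ✗ (fails at j=5)
  i=6: ✗ (fails at j=7)
  i=7: ✗ (fails at j=7)
  i=8: ✓ (all of [8,9])
  i=9: ✓ (all of [9,10])
  i=10: ✓ (all of [10,11])
  i=11: ✗ (fails at j=12)
Positions where it holds: {0, 1, 2, 3, 8, 9, 10} → 7.

7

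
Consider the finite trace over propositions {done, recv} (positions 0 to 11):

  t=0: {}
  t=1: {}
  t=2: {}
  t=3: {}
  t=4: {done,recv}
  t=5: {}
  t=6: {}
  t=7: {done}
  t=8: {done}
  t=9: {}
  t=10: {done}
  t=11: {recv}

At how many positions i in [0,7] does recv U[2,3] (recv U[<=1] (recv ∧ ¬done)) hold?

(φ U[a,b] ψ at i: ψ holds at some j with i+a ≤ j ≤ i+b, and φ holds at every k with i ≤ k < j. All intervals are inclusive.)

0

Evaluate at each i in [0,7]:
  i=0: ✗ (no rhs in [2,3])
  i=1: ✗ (no rhs in [3,4])
  i=2: ✗ (no rhs in [4,5])
  i=3: ✗ (no rhs in [5,6])
  i=4: ✗ (no rhs in [6,7])
  i=5: ✗ (no rhs in [7,8])
  i=6: ✗ (no rhs in [8,9])
  i=7: ✗ (no rhs in [9,10])
Positions where it holds: {} → 0.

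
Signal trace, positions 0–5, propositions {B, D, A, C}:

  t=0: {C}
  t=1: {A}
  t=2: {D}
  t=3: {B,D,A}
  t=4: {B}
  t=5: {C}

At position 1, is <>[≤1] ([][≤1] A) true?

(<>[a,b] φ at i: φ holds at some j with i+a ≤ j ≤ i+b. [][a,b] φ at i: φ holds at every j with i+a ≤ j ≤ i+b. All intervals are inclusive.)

No

Check [][≤1] A at each j in [1,2]:
  j=1: fails at 2
  j=2: fails at 2
No position in the window satisfies it → formula fails.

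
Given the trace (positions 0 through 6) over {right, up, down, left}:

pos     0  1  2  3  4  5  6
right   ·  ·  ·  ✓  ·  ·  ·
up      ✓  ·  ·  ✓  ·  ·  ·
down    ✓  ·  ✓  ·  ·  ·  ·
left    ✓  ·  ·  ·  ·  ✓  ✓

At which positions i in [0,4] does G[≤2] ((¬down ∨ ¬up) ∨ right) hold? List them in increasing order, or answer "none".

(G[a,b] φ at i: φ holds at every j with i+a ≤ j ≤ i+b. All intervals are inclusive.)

Evaluate at each i in [0,4]:
  i=0: ✗ (fails at j=0)
  i=1: ✓ (all of [1,3])
  i=2: ✓ (all of [2,4])
  i=3: ✓ (all of [3,5])
  i=4: ✓ (all of [4,6])

1, 2, 3, 4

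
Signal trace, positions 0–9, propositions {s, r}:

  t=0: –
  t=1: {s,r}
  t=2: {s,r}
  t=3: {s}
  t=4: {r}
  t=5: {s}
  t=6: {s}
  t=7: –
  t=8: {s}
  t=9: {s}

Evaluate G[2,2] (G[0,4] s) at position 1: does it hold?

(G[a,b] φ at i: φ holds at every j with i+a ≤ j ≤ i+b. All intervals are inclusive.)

Check G[0,4] s at every j in [3,3]:
  j=3: fails at 4
Fails at j=3 → formula fails.

Does not hold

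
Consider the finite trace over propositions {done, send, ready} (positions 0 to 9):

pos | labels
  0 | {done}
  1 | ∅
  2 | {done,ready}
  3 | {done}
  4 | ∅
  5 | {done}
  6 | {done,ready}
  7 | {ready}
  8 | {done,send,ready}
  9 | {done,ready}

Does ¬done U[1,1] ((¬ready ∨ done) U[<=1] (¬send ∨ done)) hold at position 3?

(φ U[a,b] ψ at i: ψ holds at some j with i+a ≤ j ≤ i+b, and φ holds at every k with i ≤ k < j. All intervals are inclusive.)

Need some j in [4,4] with ((¬ready ∨ done) U[<=1] (¬send ∨ done)), and ¬done at every k in [3,j-1].
  j=4: ((¬ready ∨ done) U[<=1] (¬send ∨ done)) holds, but ¬done fails at k=3 → not this j.
No j in the window works → until fails.

Does not hold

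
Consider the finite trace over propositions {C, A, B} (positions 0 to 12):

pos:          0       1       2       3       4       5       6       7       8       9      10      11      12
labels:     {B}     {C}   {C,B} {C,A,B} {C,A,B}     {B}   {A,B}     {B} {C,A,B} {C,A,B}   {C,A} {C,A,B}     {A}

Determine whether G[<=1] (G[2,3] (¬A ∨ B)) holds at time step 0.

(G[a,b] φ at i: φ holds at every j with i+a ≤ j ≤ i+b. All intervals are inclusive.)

Yes

Check G[2,3] (¬A ∨ B) at every j in [0,1]:
  j=0: holds on [2,3]
  j=1: holds on [3,4]
All positions satisfy it → formula holds.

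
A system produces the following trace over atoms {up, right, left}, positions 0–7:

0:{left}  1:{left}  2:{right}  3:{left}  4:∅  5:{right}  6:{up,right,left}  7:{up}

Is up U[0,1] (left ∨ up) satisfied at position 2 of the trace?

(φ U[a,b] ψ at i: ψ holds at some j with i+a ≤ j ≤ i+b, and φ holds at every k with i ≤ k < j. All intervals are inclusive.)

Need some j in [2,3] with (left ∨ up), and up at every k in [2,j-1].
  j=2: (left ∨ up) false.
  j=3: (left ∨ up) holds, but up fails at k=2 → not this j.
No j in the window works → until fails.

Does not hold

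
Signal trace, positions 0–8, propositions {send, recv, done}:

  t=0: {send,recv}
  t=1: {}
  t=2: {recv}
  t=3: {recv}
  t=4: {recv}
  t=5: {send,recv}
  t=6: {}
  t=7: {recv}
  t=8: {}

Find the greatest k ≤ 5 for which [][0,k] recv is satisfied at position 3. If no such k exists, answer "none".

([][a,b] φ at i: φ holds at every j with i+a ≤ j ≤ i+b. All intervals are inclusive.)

2

recv must hold from j=3 onward; find where it first fails.
  j=3: holds
  j=4: holds
  j=5: holds
  j=6: fails
Holds on [3,5], so largest k = 2.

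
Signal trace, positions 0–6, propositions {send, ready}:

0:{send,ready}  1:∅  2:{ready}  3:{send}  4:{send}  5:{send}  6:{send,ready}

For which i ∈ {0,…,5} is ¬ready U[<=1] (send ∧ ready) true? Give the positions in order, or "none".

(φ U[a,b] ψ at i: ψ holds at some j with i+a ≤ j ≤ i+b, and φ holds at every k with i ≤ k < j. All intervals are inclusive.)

Evaluate at each i in [0,5]:
  i=0: ✓ (rhs at j=0)
  i=1: ✗ (no rhs in [1,2])
  i=2: ✗ (no rhs in [2,3])
  i=3: ✗ (no rhs in [3,4])
  i=4: ✗ (no rhs in [4,5])
  i=5: ✓ (rhs at j=6; lhs holds on [5,5])

0, 5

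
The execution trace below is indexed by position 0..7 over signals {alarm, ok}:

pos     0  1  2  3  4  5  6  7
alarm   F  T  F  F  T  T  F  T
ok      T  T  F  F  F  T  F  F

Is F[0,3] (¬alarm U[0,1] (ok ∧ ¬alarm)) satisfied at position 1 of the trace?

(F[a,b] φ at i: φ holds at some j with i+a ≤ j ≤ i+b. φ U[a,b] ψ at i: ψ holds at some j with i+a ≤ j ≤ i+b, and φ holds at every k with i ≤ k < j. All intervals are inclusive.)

No

Check (¬alarm U[0,1] (ok ∧ ¬alarm)) at each j in [1,4]:
  j=1: fails
  j=2: fails
  j=3: fails
  j=4: fails
No position in the window satisfies it → formula fails.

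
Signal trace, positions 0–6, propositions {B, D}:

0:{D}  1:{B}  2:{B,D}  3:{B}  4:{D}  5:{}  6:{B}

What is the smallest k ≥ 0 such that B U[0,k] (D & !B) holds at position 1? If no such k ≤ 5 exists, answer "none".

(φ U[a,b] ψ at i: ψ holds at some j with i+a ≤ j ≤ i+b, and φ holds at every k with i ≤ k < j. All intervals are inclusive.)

3

Need earliest j ≥ 1 with (D & !B), and B at every k in [1,j-1].
  j=1: rhs fails.
  j=2: rhs fails.
  j=3: rhs fails.
  j=4: rhs holds; lhs holds on [1,3]. k = 3.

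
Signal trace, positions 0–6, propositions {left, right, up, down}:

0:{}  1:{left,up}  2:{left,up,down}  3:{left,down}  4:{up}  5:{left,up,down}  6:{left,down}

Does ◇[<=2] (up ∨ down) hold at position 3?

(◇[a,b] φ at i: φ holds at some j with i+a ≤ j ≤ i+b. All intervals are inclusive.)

True

Check (up ∨ down) at each j in [3,5]:
  j=3: true
  j=4: true
  j=5: true
Found at j=3 → formula holds.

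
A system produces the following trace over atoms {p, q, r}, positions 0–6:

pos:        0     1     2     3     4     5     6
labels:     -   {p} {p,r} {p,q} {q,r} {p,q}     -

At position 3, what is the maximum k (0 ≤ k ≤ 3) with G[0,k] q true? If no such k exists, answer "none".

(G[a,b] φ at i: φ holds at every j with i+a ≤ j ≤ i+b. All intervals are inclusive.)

2

q must hold from j=3 onward; find where it first fails.
  j=3: holds
  j=4: holds
  j=5: holds
  j=6: fails
Holds on [3,5], so largest k = 2.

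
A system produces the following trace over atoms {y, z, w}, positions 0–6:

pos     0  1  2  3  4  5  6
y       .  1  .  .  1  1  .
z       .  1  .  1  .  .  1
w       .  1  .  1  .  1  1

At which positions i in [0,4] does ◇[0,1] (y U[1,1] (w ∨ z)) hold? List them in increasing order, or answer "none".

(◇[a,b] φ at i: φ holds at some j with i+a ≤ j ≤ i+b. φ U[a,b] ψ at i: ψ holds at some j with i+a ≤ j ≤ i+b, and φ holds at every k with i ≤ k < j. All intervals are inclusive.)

3, 4

Evaluate at each i in [0,4]:
  i=0: ✗ (none in [0,1])
  i=1: ✗ (none in [1,2])
  i=2: ✗ (none in [2,3])
  i=3: ✓ (witness j=4)
  i=4: ✓ (witness j=4)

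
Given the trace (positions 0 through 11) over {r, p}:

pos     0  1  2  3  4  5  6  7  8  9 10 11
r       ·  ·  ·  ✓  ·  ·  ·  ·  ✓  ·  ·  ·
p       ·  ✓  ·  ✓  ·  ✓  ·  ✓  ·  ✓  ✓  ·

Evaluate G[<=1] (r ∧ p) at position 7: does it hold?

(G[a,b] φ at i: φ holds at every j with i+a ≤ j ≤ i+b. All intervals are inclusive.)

Check (r ∧ p) at every j in [7,8]:
  j=7: false
  j=8: false
Fails at j=7 → formula fails.

Does not hold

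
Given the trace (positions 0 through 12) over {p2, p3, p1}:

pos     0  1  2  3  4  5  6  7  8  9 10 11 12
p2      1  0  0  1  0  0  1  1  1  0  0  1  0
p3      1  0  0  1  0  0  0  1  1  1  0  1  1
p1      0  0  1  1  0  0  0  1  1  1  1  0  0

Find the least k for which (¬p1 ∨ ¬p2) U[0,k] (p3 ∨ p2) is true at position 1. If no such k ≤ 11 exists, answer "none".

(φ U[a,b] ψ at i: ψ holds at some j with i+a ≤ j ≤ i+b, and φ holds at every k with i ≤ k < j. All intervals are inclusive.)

Need earliest j ≥ 1 with (p3 ∨ p2), and (¬p1 ∨ ¬p2) at every k in [1,j-1].
  j=1: rhs fails.
  j=2: rhs fails.
  j=3: rhs holds; lhs holds on [1,2]. k = 2.

2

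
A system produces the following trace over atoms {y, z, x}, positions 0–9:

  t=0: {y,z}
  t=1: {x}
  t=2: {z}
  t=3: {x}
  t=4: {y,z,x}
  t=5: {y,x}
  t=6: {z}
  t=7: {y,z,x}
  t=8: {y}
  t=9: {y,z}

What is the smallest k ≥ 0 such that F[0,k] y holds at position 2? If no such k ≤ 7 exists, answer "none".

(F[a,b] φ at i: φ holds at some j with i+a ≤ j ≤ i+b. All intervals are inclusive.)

2

Scan j = 2,3,… for y:
  j=2: fails
  j=3: fails
  j=4: holds
First hit at j=4, so smallest k = 4-2 = 2.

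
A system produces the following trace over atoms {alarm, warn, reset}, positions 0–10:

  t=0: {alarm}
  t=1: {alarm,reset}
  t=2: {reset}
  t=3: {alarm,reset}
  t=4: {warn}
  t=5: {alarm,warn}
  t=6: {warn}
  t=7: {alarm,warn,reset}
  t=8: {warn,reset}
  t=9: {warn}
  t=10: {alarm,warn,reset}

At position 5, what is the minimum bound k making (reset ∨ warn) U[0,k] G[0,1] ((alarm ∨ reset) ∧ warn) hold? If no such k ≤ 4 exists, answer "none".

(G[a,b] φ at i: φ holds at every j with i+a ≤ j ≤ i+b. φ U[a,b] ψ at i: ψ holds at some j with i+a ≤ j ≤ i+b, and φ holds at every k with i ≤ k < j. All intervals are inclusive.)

Need earliest j ≥ 5 with G[0,1] ((alarm ∨ reset) ∧ warn), and (reset ∨ warn) at every k in [5,j-1].
  j=5: rhs fails.
  j=6: rhs fails.
  j=7: rhs holds; lhs holds on [5,6]. k = 2.

2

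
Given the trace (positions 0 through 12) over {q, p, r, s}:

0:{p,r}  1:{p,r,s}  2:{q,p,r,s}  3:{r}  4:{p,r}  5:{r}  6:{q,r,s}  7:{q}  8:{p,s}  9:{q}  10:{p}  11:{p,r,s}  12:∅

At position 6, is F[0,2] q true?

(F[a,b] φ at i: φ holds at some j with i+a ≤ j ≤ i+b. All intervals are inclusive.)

Check q at each j in [6,8]:
  j=6: true
  j=7: true
  j=8: false
Found at j=6 → formula holds.

Yes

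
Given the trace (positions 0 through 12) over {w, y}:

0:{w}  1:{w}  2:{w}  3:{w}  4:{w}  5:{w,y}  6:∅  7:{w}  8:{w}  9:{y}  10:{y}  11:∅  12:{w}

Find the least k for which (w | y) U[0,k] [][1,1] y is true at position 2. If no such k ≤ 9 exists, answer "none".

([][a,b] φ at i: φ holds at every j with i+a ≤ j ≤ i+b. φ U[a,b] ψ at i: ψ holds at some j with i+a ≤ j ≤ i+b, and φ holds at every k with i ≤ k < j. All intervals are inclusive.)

2

Need earliest j ≥ 2 with [][1,1] y, and (w | y) at every k in [2,j-1].
  j=2: rhs fails.
  j=3: rhs fails.
  j=4: rhs holds; lhs holds on [2,3]. k = 2.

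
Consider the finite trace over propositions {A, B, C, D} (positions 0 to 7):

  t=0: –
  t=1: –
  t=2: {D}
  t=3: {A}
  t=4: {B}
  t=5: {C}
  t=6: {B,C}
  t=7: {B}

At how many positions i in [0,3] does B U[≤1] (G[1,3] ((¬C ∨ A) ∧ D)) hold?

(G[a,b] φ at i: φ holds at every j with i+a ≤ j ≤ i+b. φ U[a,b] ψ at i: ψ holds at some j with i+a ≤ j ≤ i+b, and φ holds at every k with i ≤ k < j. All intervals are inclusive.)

Evaluate at each i in [0,3]:
  i=0: ✗ (no rhs in [0,1])
  i=1: ✗ (no rhs in [1,2])
  i=2: ✗ (no rhs in [2,3])
  i=3: ✗ (no rhs in [3,4])
Positions where it holds: {} → 0.

0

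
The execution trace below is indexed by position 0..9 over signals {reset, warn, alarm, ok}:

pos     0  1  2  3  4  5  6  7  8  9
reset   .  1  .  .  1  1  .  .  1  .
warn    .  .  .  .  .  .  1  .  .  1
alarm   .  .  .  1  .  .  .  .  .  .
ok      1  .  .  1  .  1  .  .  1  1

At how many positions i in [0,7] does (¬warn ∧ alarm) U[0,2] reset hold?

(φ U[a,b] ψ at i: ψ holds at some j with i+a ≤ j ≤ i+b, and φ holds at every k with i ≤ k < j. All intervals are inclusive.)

4

Evaluate at each i in [0,7]:
  i=0: ✗ (lhs fails at k=0 before rhs at j=1)
  i=1: ✓ (rhs at j=1)
  i=2: ✗ (lhs fails at k=2 before rhs at j=4)
  i=3: ✓ (rhs at j=4; lhs holds on [3,3])
  i=4: ✓ (rhs at j=4)
  i=5: ✓ (rhs at j=5)
  i=6: ✗ (lhs fails at k=6 before rhs at j=8)
  i=7: ✗ (lhs fails at k=7 before rhs at j=8)
Positions where it holds: {1, 3, 4, 5} → 4.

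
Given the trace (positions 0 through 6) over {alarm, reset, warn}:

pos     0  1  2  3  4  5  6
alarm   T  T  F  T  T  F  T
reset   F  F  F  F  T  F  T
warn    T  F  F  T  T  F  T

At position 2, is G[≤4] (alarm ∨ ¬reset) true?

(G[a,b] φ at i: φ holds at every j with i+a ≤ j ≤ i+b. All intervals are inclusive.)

Yes

Check (alarm ∨ ¬reset) at every j in [2,6]:
  j=2: true
  j=3: true
  j=4: true
  j=5: true
  j=6: true
All positions satisfy it → formula holds.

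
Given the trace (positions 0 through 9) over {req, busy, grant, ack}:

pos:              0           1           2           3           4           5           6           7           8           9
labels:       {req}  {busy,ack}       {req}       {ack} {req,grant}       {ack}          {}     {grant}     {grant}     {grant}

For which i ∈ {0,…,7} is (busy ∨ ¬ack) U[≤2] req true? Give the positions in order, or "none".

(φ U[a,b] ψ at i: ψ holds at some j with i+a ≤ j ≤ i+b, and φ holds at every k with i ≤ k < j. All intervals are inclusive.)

Evaluate at each i in [0,7]:
  i=0: ✓ (rhs at j=0)
  i=1: ✓ (rhs at j=2; lhs holds on [1,1])
  i=2: ✓ (rhs at j=2)
  i=3: ✗ (lhs fails at k=3 before rhs at j=4)
  i=4: ✓ (rhs at j=4)
  i=5: ✗ (no rhs in [5,7])
  i=6: ✗ (no rhs in [6,8])
  i=7: ✗ (no rhs in [7,9])

0, 1, 2, 4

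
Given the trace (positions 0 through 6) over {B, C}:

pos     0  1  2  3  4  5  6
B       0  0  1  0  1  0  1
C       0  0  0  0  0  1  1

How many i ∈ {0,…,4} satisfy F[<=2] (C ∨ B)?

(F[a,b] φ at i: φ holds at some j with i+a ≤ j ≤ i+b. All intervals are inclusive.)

5

Evaluate at each i in [0,4]:
  i=0: ✓ (witness j=2)
  i=1: ✓ (witness j=2)
  i=2: ✓ (witness j=2)
  i=3: ✓ (witness j=4)
  i=4: ✓ (witness j=4)
Positions where it holds: {0, 1, 2, 3, 4} → 5.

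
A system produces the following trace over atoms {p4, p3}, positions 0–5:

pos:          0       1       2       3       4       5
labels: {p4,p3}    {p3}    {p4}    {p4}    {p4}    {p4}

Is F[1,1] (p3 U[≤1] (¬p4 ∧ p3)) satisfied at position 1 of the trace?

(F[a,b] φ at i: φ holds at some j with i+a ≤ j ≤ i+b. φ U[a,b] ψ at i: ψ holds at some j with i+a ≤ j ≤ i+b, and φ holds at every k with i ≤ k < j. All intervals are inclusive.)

Does not hold

Check (p3 U[≤1] (¬p4 ∧ p3)) at each j in [2,2]:
  j=2: fails
No position in the window satisfies it → formula fails.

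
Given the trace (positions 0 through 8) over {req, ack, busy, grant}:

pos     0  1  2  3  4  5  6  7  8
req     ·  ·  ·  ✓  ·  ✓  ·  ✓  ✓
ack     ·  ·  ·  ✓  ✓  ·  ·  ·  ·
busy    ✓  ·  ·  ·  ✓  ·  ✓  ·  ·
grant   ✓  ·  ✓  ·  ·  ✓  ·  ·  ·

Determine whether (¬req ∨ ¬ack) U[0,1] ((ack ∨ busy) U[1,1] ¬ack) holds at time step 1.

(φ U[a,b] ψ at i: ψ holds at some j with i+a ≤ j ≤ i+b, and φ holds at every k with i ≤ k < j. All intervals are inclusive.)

Need some j in [1,2] with ((ack ∨ busy) U[1,1] ¬ack), and (¬req ∨ ¬ack) at every k in [1,j-1].
  j=1: ((ack ∨ busy) U[1,1] ¬ack) — fails.
  j=2: ((ack ∨ busy) U[1,1] ¬ack) — fails.
No j in the window works → until fails.

No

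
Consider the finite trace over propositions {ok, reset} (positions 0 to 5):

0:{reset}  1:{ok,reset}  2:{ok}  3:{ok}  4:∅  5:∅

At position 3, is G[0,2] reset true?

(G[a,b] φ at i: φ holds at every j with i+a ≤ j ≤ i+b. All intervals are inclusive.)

Check reset at every j in [3,5]:
  j=3: false
  j=4: false
  j=5: false
Fails at j=3 → formula fails.

No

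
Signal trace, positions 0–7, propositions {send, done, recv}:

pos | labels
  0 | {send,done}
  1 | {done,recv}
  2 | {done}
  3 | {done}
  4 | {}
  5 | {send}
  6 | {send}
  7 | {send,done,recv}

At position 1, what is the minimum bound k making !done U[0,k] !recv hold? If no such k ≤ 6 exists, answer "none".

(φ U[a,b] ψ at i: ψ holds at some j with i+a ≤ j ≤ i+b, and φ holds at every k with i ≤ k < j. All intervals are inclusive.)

none

Need earliest j ≥ 1 with !recv, and !done at every k in [1,j-1].
  j=1: rhs fails.
  j=2: rhs holds but lhs fails at k=1.
  j=3: rhs holds but lhs fails at k=1.
  j=4: rhs holds but lhs fails at k=1.
  j=5: rhs holds but lhs fails at k=1.
  j=6: rhs holds but lhs fails at k=1.
  j=7: rhs fails.
No witness within the range → none.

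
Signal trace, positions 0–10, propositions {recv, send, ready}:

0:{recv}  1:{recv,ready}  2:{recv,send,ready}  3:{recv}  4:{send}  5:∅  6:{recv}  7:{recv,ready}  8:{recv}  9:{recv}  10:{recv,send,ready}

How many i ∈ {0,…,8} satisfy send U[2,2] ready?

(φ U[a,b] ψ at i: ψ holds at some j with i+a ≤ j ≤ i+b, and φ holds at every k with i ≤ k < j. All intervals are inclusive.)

Evaluate at each i in [0,8]:
  i=0: ✗ (lhs fails at k=0 before rhs at j=2)
  i=1: ✗ (no rhs in [3,3])
  i=2: ✗ (no rhs in [4,4])
  i=3: ✗ (no rhs in [5,5])
  i=4: ✗ (no rhs in [6,6])
  i=5: ✗ (lhs fails at k=5 before rhs at j=7)
  i=6: ✗ (no rhs in [8,8])
  i=7: ✗ (no rhs in [9,9])
  i=8: ✗ (lhs fails at k=8 before rhs at j=10)
Positions where it holds: {} → 0.

0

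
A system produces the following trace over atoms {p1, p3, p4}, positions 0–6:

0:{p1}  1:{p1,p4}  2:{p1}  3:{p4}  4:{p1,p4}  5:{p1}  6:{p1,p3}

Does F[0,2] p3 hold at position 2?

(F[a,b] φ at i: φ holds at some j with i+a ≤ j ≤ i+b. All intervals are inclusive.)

Check p3 at each j in [2,4]:
  j=2: false
  j=3: false
  j=4: false
No position in the window satisfies it → formula fails.

No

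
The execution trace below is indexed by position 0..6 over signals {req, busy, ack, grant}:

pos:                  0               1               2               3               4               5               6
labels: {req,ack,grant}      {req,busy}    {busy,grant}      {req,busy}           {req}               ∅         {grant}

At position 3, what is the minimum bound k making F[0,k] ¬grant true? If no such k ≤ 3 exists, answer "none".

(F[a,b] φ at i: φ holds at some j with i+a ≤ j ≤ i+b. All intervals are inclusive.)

0

Scan j = 3,4,… for ¬grant:
  j=3: holds
First hit at j=3, so smallest k = 3-3 = 0.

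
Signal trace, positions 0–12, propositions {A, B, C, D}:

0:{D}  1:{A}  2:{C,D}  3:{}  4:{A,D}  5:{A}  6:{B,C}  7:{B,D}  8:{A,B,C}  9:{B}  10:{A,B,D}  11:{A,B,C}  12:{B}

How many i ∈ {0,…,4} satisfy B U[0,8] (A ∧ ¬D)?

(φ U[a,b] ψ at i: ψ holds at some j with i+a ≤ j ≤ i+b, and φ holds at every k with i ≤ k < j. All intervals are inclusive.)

Evaluate at each i in [0,4]:
  i=0: ✗ (lhs fails at k=0 before rhs at j=1)
  i=1: ✓ (rhs at j=1)
  i=2: ✗ (lhs fails at k=2 before rhs at j=5)
  i=3: ✗ (lhs fails at k=3 before rhs at j=5)
  i=4: ✗ (lhs fails at k=4 before rhs at j=5)
Positions where it holds: {1} → 1.

1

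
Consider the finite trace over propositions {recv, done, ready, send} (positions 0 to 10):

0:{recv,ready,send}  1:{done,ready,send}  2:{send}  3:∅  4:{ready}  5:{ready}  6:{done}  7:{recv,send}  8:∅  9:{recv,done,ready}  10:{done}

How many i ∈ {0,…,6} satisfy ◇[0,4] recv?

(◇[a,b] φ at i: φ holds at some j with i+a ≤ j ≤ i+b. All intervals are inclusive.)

Evaluate at each i in [0,6]:
  i=0: ✓ (witness j=0)
  i=1: ✗ (none in [1,5])
  i=2: ✗ (none in [2,6])
  i=3: ✓ (witness j=7)
  i=4: ✓ (witness j=7)
  i=5: ✓ (witness j=7)
  i=6: ✓ (witness j=7)
Positions where it holds: {0, 3, 4, 5, 6} → 5.

5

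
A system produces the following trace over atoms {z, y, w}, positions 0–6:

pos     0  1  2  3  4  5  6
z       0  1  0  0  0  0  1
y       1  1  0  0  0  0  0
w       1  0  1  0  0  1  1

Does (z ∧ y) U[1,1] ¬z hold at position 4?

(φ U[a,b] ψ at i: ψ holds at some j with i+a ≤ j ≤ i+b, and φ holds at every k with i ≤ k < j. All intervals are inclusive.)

No

Need some j in [5,5] with ¬z, and (z ∧ y) at every k in [4,j-1].
  j=5: ¬z holds, but (z ∧ y) fails at k=4 → not this j.
No j in the window works → until fails.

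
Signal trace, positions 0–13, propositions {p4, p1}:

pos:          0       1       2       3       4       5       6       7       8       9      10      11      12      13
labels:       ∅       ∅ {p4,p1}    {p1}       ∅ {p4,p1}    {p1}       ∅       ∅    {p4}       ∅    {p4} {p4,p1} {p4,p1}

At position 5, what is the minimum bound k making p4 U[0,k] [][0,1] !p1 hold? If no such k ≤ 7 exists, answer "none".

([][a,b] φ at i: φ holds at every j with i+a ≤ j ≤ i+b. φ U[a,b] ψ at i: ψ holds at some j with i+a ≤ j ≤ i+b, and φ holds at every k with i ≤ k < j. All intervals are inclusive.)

Need earliest j ≥ 5 with [][0,1] !p1, and p4 at every k in [5,j-1].
  j=5: rhs fails.
  j=6: rhs fails.
  j=7: rhs holds but lhs fails at k=6.
  j=8: rhs holds but lhs fails at k=6.
  j=9: rhs holds but lhs fails at k=6.
  j=10: rhs holds but lhs fails at k=6.
  j=11: rhs fails.
  j=12: rhs fails.
No witness within the range → none.

none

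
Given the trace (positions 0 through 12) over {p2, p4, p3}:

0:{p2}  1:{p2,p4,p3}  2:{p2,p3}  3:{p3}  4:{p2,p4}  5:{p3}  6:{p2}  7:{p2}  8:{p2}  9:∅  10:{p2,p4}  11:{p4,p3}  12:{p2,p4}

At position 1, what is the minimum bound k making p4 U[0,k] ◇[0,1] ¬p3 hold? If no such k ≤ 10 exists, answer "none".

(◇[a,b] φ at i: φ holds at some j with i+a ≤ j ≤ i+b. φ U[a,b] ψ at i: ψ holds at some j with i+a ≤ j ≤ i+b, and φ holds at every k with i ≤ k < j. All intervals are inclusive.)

none

Need earliest j ≥ 1 with ◇[0,1] ¬p3, and p4 at every k in [1,j-1].
  j=1: rhs fails.
  j=2: rhs fails.
  j=3: rhs holds but lhs fails at k=2.
  j=4: rhs holds but lhs fails at k=2.
  j=5: rhs holds but lhs fails at k=2.
  j=6: rhs holds but lhs fails at k=2.
  j=7: rhs holds but lhs fails at k=2.
  j=8: rhs holds but lhs fails at k=2.
  j=9: rhs holds but lhs fails at k=2.
  j=10: rhs holds but lhs fails at k=2.
  j=11: rhs holds but lhs fails at k=2.
No witness within the range → none.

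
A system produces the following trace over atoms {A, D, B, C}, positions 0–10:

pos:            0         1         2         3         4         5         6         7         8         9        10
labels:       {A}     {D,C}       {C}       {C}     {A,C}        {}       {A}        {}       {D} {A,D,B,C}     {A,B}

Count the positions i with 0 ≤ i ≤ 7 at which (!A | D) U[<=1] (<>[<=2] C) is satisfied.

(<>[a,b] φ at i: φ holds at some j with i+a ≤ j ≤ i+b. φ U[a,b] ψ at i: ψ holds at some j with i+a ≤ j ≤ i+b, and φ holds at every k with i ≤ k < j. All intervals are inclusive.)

6

Evaluate at each i in [0,7]:
  i=0: ✓ (rhs at j=0)
  i=1: ✓ (rhs at j=1)
  i=2: ✓ (rhs at j=2)
  i=3: ✓ (rhs at j=3)
  i=4: ✓ (rhs at j=4)
  i=5: ✗ (no rhs in [5,6])
  i=6: ✗ (lhs fails at k=6 before rhs at j=7)
  i=7: ✓ (rhs at j=7)
Positions where it holds: {0, 1, 2, 3, 4, 7} → 6.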